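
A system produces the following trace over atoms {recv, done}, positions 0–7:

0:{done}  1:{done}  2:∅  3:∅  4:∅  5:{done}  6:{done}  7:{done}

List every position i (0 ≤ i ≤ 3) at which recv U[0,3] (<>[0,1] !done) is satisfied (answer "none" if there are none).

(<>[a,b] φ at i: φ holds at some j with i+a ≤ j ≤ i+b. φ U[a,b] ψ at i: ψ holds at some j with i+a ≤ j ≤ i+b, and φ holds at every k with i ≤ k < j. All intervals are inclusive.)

Evaluate at each i in [0,3]:
  i=0: ✗ (lhs fails at k=0 before rhs at j=1)
  i=1: ✓ (rhs at j=1)
  i=2: ✓ (rhs at j=2)
  i=3: ✓ (rhs at j=3)

1, 2, 3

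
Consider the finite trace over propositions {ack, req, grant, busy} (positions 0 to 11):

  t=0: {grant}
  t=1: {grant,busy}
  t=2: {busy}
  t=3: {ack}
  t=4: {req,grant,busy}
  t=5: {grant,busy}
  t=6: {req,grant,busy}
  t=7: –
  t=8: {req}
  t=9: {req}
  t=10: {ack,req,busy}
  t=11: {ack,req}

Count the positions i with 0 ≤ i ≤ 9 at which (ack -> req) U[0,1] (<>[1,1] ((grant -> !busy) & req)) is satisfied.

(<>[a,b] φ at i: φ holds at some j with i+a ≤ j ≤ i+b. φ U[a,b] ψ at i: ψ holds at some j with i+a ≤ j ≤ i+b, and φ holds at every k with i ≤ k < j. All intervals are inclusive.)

4

Evaluate at each i in [0,9]:
  i=0: ✗ (no rhs in [0,1])
  i=1: ✗ (no rhs in [1,2])
  i=2: ✗ (no rhs in [2,3])
  i=3: ✗ (no rhs in [3,4])
  i=4: ✗ (no rhs in [4,5])
  i=5: ✗ (no rhs in [5,6])
  i=6: ✓ (rhs at j=7; lhs holds on [6,6])
  i=7: ✓ (rhs at j=7)
  i=8: ✓ (rhs at j=8)
  i=9: ✓ (rhs at j=9)
Positions where it holds: {6, 7, 8, 9} → 4.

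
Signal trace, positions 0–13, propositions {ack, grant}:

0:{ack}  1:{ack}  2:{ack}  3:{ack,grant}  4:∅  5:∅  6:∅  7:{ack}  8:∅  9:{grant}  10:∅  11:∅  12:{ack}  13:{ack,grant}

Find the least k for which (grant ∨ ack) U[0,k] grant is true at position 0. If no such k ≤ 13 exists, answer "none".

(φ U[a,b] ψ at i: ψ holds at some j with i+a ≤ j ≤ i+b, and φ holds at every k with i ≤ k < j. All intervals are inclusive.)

3

Need earliest j ≥ 0 with grant, and (grant ∨ ack) at every k in [0,j-1].
  j=0: rhs fails.
  j=1: rhs fails.
  j=2: rhs fails.
  j=3: rhs holds; lhs holds on [0,2]. k = 3.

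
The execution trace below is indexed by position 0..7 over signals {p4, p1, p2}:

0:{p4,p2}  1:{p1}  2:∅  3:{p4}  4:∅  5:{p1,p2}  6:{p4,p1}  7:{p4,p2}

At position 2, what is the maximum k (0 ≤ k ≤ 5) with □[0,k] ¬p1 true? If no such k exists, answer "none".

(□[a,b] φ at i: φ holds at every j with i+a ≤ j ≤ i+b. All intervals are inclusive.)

2

¬p1 must hold from j=2 onward; find where it first fails.
  j=2: holds
  j=3: holds
  j=4: holds
  j=5: fails
Holds on [2,4], so largest k = 2.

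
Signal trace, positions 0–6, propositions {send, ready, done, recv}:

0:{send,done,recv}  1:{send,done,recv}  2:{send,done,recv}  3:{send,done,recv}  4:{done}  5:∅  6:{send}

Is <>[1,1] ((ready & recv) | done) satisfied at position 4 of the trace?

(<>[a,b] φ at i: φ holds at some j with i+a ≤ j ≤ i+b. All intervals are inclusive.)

Does not hold

Check ((ready & recv) | done) at each j in [5,5]:
  j=5: false
No position in the window satisfies it → formula fails.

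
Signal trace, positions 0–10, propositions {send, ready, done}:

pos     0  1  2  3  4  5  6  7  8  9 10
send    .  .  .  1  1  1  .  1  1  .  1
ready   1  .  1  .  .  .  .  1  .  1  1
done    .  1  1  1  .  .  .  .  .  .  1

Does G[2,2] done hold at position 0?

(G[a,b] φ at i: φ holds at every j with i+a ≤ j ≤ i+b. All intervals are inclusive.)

True

Check done at every j in [2,2]:
  j=2: true
All positions satisfy it → formula holds.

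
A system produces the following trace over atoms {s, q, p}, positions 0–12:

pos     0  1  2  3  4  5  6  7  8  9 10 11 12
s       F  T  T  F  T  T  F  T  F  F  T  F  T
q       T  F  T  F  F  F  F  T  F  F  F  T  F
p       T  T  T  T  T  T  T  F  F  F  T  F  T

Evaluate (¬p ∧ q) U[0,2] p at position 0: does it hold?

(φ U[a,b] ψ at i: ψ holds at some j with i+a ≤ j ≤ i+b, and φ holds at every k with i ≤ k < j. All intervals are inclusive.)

Need some j in [0,2] with p, and (¬p ∧ q) at every k in [0,j-1].
  j=0: p holds; no prefix to check → satisfied.

True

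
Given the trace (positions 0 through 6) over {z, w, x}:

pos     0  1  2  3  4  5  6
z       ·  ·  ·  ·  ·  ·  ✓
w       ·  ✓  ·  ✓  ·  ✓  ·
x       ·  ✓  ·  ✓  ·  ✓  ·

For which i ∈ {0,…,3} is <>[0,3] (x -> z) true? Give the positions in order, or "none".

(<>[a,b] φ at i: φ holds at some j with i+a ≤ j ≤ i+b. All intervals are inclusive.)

0, 1, 2, 3

Evaluate at each i in [0,3]:
  i=0: ✓ (witness j=0)
  i=1: ✓ (witness j=2)
  i=2: ✓ (witness j=2)
  i=3: ✓ (witness j=4)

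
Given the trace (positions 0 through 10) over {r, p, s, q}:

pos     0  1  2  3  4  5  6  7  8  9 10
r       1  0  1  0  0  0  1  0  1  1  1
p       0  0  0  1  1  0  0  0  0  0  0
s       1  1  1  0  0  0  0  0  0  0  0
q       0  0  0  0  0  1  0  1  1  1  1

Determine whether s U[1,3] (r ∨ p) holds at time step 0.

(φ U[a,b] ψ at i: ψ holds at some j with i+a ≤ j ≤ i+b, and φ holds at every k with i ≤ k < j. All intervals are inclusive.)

Holds

Need some j in [1,3] with (r ∨ p), and s at every k in [0,j-1].
  j=1: (r ∨ p) false.
  j=2: (r ∨ p) holds; s holds at every k in [0,1] → satisfied.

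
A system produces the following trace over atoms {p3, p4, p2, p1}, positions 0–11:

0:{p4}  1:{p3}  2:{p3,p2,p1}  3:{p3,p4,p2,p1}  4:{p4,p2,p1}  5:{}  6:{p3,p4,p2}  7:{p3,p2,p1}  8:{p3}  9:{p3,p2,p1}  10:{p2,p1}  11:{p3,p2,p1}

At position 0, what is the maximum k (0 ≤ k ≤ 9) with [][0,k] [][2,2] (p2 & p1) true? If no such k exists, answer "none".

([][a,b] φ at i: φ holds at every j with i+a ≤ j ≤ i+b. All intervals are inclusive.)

2

[][2,2] (p2 & p1) must hold from j=0 onward; find where it first fails.
  j=0: holds
  j=1: holds
  j=2: holds
  j=3: fails
Holds on [0,2], so largest k = 2.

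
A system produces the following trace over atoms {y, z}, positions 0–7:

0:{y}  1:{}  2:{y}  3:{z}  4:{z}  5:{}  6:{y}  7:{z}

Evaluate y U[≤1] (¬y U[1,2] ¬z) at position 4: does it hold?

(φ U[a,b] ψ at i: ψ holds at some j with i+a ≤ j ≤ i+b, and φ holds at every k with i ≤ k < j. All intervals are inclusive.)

Holds

Need some j in [4,5] with (¬y U[1,2] ¬z), and y at every k in [4,j-1].
  j=4: (¬y U[1,2] ¬z) holds; no prefix to check → satisfied.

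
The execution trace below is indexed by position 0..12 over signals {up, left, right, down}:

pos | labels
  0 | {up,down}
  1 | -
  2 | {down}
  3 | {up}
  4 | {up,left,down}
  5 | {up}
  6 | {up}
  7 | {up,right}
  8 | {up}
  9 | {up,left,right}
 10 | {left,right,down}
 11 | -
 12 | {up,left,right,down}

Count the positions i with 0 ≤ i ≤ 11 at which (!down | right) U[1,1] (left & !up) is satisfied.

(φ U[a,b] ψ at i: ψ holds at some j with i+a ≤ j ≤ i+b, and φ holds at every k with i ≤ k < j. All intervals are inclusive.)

1

Evaluate at each i in [0,11]:
  i=0: ✗ (no rhs in [1,1])
  i=1: ✗ (no rhs in [2,2])
  i=2: ✗ (no rhs in [3,3])
  i=3: ✗ (no rhs in [4,4])
  i=4: ✗ (no rhs in [5,5])
  i=5: ✗ (no rhs in [6,6])
  i=6: ✗ (no rhs in [7,7])
  i=7: ✗ (no rhs in [8,8])
  i=8: ✗ (no rhs in [9,9])
  i=9: ✓ (rhs at j=10; lhs holds on [9,9])
  i=10: ✗ (no rhs in [11,11])
  i=11: ✗ (no rhs in [12,12])
Positions where it holds: {9} → 1.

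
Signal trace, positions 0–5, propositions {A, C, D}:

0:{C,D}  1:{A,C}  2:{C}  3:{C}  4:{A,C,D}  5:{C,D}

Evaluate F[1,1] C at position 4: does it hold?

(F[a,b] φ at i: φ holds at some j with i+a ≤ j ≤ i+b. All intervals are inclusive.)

Check C at each j in [5,5]:
  j=5: true
Found at j=5 → formula holds.

Holds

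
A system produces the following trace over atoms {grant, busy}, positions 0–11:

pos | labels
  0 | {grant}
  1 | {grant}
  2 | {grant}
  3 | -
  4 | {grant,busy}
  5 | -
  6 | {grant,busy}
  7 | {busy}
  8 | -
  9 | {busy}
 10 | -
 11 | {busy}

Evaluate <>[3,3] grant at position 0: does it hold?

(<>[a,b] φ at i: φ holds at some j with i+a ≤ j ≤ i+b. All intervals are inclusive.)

No

Check grant at each j in [3,3]:
  j=3: false
No position in the window satisfies it → formula fails.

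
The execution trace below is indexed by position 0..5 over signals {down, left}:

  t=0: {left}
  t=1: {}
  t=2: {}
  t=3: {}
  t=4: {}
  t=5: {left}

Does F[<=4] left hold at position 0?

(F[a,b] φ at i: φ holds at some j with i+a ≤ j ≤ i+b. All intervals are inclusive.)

Check left at each j in [0,4]:
  j=0: true
  j=1: false
  j=2: false
  j=3: false
  j=4: false
Found at j=0 → formula holds.

Yes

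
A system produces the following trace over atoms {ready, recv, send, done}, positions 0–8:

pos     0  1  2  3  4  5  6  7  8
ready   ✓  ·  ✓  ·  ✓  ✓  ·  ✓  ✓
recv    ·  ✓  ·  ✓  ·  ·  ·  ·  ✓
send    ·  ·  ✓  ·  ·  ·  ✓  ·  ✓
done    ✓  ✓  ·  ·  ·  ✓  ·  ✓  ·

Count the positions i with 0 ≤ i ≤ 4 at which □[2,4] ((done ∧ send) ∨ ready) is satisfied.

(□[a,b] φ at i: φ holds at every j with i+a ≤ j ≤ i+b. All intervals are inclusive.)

Evaluate at each i in [0,4]:
  i=0: ✗ (fails at j=3)
  i=1: ✗ (fails at j=3)
  i=2: ✗ (fails at j=6)
  i=3: ✗ (fails at j=6)
  i=4: ✗ (fails at j=6)
Positions where it holds: {} → 0.

0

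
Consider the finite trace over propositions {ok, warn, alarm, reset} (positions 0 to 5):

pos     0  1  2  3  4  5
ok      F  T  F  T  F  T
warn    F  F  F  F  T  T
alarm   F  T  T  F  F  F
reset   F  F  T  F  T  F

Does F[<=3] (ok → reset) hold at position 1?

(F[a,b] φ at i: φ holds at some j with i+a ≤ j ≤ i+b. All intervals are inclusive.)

Yes

Check (ok → reset) at each j in [1,4]:
  j=1: false
  j=2: true
  j=3: false
  j=4: true
Found at j=2 → formula holds.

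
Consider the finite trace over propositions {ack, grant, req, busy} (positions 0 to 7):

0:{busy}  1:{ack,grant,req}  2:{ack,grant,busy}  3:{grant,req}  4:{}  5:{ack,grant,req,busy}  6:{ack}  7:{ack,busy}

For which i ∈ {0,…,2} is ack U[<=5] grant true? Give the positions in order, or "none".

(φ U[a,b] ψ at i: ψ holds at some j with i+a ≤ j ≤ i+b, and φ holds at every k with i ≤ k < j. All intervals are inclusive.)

1, 2

Evaluate at each i in [0,2]:
  i=0: ✗ (lhs fails at k=0 before rhs at j=1)
  i=1: ✓ (rhs at j=1)
  i=2: ✓ (rhs at j=2)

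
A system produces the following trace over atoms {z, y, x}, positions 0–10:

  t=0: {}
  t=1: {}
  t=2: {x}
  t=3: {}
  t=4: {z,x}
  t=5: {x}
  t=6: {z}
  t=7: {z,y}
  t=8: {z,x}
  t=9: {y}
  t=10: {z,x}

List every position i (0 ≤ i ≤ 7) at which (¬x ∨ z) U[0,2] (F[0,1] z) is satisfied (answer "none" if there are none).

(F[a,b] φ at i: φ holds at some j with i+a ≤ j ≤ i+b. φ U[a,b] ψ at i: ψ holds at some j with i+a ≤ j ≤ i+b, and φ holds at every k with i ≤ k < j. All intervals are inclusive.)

Evaluate at each i in [0,7]:
  i=0: ✗ (no rhs in [0,2])
  i=1: ✗ (lhs fails at k=2 before rhs at j=3)
  i=2: ✗ (lhs fails at k=2 before rhs at j=3)
  i=3: ✓ (rhs at j=3)
  i=4: ✓ (rhs at j=4)
  i=5: ✓ (rhs at j=5)
  i=6: ✓ (rhs at j=6)
  i=7: ✓ (rhs at j=7)

3, 4, 5, 6, 7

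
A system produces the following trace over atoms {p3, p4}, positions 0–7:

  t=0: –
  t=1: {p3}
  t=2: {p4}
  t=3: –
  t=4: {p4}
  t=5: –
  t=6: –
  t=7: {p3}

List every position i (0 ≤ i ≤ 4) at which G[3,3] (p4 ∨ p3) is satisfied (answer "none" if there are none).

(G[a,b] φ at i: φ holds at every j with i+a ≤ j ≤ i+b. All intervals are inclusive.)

1, 4

Evaluate at each i in [0,4]:
  i=0: ✗ (fails at j=3)
  i=1: ✓ (all of [4,4])
  i=2: ✗ (fails at j=5)
  i=3: ✗ (fails at j=6)
  i=4: ✓ (all of [7,7])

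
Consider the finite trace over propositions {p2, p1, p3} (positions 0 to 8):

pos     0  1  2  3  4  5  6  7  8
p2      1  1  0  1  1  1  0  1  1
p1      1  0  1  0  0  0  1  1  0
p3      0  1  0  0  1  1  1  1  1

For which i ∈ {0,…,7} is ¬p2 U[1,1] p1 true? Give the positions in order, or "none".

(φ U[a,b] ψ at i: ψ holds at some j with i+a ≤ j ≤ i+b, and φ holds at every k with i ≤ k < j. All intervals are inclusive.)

6

Evaluate at each i in [0,7]:
  i=0: ✗ (no rhs in [1,1])
  i=1: ✗ (lhs fails at k=1 before rhs at j=2)
  i=2: ✗ (no rhs in [3,3])
  i=3: ✗ (no rhs in [4,4])
  i=4: ✗ (no rhs in [5,5])
  i=5: ✗ (lhs fails at k=5 before rhs at j=6)
  i=6: ✓ (rhs at j=7; lhs holds on [6,6])
  i=7: ✗ (no rhs in [8,8])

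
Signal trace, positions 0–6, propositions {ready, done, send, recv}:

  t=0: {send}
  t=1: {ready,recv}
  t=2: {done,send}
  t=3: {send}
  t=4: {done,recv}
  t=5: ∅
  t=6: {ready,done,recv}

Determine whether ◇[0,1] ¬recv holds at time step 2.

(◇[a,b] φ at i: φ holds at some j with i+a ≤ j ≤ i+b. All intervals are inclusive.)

Holds

Check ¬recv at each j in [2,3]:
  j=2: true
  j=3: true
Found at j=2 → formula holds.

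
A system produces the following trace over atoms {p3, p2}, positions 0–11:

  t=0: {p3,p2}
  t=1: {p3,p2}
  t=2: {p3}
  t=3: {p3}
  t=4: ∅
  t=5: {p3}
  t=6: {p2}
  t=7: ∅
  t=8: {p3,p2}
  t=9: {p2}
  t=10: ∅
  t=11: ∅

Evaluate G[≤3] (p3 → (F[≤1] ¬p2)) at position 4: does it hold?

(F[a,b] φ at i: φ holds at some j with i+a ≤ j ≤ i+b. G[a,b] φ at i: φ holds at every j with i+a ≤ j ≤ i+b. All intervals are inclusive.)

Check (p3 → (F[≤1] ¬p2)) at every j in [4,7]:
  j=4: antecedent false → ✓
  j=5: antecedent true; consequent holds (witness at 5) → ✓
  j=6: antecedent false → ✓
  j=7: antecedent false → ✓
All positions satisfy it → formula holds.

Yes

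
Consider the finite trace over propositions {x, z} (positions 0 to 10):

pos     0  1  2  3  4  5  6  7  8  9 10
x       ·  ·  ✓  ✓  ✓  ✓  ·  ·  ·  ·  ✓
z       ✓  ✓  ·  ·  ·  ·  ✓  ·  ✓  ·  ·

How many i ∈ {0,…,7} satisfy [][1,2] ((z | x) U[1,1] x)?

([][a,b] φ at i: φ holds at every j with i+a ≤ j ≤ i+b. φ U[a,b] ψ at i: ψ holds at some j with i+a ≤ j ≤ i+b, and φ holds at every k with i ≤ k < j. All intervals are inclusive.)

Evaluate at each i in [0,7]:
  i=0: ✓ (all of [1,2])
  i=1: ✓ (all of [2,3])
  i=2: ✓ (all of [3,4])
  i=3: ✗ (fails at j=5)
  i=4: ✗ (fails at j=5)
  i=5: ✗ (fails at j=6)
  i=6: ✗ (fails at j=7)
  i=7: ✗ (fails at j=8)
Positions where it holds: {0, 1, 2} → 3.

3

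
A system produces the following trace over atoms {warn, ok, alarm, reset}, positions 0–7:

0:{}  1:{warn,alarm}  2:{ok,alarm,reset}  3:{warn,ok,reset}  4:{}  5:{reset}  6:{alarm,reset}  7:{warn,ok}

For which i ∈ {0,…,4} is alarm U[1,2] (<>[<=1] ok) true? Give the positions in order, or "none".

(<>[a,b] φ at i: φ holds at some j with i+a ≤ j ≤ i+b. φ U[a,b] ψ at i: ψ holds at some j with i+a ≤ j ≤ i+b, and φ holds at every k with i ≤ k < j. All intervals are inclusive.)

Evaluate at each i in [0,4]:
  i=0: ✗ (lhs fails at k=0 before rhs at j=1)
  i=1: ✓ (rhs at j=2; lhs holds on [1,1])
  i=2: ✓ (rhs at j=3; lhs holds on [2,2])
  i=3: ✗ (no rhs in [4,5])
  i=4: ✗ (lhs fails at k=4 before rhs at j=6)

1, 2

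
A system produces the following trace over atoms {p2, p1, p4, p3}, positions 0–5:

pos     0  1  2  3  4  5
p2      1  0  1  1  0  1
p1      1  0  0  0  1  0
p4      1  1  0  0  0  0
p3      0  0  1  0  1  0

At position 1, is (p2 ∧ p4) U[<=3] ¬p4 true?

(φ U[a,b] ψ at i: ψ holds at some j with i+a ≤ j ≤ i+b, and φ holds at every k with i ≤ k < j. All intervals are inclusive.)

No

Need some j in [1,4] with ¬p4, and (p2 ∧ p4) at every k in [1,j-1].
  j=1: ¬p4 false.
  j=2: ¬p4 holds, but (p2 ∧ p4) fails at k=1 → not this j.
  j=3: ¬p4 holds, but (p2 ∧ p4) fails at k=1 → not this j.
  j=4: ¬p4 holds, but (p2 ∧ p4) fails at k=1 → not this j.
No j in the window works → until fails.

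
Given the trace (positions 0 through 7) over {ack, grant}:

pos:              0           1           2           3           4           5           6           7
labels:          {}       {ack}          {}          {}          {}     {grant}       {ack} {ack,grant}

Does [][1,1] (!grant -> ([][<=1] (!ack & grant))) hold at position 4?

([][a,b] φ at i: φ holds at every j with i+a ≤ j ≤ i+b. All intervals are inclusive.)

Holds

Check (!grant -> ([][<=1] (!ack & grant))) at every j in [5,5]:
  j=5: antecedent false → ✓
All positions satisfy it → formula holds.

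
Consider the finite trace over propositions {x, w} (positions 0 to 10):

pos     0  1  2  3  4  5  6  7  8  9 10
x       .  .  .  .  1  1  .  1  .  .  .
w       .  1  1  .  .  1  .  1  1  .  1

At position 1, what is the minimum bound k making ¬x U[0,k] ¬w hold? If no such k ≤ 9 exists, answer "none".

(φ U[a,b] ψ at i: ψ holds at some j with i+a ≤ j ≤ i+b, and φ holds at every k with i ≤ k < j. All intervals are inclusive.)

2

Need earliest j ≥ 1 with ¬w, and ¬x at every k in [1,j-1].
  j=1: rhs fails.
  j=2: rhs fails.
  j=3: rhs holds; lhs holds on [1,2]. k = 2.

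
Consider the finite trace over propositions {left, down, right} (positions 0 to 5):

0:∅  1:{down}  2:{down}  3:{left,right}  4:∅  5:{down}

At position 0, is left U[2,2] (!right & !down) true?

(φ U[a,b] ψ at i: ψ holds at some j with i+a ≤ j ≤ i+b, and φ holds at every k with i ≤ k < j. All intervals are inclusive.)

Does not hold

Need some j in [2,2] with (!right & !down), and left at every k in [0,j-1].
  j=2: (!right & !down) false.
No j in the window works → until fails.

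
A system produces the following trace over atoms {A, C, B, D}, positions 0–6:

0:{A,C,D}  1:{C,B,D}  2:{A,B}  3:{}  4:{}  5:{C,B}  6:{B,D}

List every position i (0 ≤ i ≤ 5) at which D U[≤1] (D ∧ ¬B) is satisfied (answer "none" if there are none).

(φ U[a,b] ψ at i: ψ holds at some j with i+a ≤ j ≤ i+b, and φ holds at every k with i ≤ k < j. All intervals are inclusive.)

0

Evaluate at each i in [0,5]:
  i=0: ✓ (rhs at j=0)
  i=1: ✗ (no rhs in [1,2])
  i=2: ✗ (no rhs in [2,3])
  i=3: ✗ (no rhs in [3,4])
  i=4: ✗ (no rhs in [4,5])
  i=5: ✗ (no rhs in [5,6])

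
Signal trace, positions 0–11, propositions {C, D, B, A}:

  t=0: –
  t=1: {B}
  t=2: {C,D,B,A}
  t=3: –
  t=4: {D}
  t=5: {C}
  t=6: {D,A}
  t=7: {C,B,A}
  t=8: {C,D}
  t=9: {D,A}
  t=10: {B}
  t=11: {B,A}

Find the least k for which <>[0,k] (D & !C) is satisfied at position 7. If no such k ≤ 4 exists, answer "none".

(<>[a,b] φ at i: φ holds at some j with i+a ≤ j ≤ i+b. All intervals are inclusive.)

Scan j = 7,8,… for (D & !C):
  j=7: fails
  j=8: fails
  j=9: holds
First hit at j=9, so smallest k = 9-7 = 2.

2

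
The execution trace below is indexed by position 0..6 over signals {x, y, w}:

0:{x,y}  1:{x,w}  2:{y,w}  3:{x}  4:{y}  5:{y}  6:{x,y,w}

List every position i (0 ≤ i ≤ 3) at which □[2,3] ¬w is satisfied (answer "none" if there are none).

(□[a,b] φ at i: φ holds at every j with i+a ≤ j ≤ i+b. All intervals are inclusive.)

1, 2

Evaluate at each i in [0,3]:
  i=0: ✗ (fails at j=2)
  i=1: ✓ (all of [3,4])
  i=2: ✓ (all of [4,5])
  i=3: ✗ (fails at j=6)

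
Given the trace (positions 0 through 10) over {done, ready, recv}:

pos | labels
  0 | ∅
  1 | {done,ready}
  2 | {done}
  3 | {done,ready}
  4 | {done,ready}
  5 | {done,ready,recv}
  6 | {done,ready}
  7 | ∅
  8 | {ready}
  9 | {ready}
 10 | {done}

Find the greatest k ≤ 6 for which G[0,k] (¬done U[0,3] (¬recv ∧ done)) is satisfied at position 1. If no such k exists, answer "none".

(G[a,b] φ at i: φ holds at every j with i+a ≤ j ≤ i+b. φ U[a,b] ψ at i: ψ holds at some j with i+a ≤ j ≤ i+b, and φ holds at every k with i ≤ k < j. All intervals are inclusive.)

3

(¬done U[0,3] (¬recv ∧ done)) must hold from j=1 onward; find where it first fails.
  j=1: holds
  j=2: holds
  j=3: holds
  j=4: holds
  j=5: fails
Holds on [1,4], so largest k = 3.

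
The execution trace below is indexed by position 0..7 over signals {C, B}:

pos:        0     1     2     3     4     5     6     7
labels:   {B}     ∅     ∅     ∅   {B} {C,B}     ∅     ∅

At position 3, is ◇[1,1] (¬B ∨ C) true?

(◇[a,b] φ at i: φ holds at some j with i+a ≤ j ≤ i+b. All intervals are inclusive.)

Check (¬B ∨ C) at each j in [4,4]:
  j=4: false
No position in the window satisfies it → formula fails.

No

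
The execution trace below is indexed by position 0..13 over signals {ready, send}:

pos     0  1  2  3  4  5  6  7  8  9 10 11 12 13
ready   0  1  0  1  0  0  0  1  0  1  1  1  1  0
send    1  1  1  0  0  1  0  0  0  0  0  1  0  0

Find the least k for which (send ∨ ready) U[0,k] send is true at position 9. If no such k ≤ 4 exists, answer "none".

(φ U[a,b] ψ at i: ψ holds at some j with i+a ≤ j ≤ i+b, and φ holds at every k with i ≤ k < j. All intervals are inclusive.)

Need earliest j ≥ 9 with send, and (send ∨ ready) at every k in [9,j-1].
  j=9: rhs fails.
  j=10: rhs fails.
  j=11: rhs holds; lhs holds on [9,10]. k = 2.

2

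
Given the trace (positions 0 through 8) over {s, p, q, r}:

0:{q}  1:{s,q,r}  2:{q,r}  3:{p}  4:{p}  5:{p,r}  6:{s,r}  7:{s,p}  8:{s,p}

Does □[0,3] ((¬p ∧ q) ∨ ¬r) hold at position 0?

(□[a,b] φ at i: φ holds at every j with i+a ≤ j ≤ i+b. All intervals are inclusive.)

Yes

Check ((¬p ∧ q) ∨ ¬r) at every j in [0,3]:
  j=0: true
  j=1: true
  j=2: true
  j=3: true
All positions satisfy it → formula holds.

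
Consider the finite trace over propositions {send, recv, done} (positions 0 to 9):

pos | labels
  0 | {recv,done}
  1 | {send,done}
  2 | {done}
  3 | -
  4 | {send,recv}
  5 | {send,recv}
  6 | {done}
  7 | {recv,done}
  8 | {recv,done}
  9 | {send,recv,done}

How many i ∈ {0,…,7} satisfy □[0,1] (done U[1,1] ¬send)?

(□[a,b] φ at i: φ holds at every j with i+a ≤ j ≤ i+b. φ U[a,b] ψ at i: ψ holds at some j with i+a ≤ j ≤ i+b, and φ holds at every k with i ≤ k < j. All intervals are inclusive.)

2

Evaluate at each i in [0,7]:
  i=0: ✗ (fails at j=0)
  i=1: ✓ (all of [1,2])
  i=2: ✗ (fails at j=3)
  i=3: ✗ (fails at j=3)
  i=4: ✗ (fails at j=4)
  i=5: ✗ (fails at j=5)
  i=6: ✓ (all of [6,7])
  i=7: ✗ (fails at j=8)
Positions where it holds: {1, 6} → 2.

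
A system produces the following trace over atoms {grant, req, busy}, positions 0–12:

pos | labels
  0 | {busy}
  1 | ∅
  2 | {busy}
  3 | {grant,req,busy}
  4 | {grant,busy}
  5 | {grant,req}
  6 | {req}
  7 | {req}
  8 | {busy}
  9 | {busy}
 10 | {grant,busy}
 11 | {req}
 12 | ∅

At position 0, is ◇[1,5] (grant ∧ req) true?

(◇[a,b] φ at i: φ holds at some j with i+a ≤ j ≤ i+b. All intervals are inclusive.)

Check (grant ∧ req) at each j in [1,5]:
  j=1: false
  j=2: false
  j=3: true
  j=4: false
  j=5: true
Found at j=3 → formula holds.

Holds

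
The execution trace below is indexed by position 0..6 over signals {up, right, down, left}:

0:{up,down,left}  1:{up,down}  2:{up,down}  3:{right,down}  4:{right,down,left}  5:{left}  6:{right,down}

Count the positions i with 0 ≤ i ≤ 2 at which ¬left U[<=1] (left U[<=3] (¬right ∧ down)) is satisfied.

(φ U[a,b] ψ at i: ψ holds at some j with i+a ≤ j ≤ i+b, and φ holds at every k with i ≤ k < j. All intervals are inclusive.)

Evaluate at each i in [0,2]:
  i=0: ✓ (rhs at j=0)
  i=1: ✓ (rhs at j=1)
  i=2: ✓ (rhs at j=2)
Positions where it holds: {0, 1, 2} → 3.

3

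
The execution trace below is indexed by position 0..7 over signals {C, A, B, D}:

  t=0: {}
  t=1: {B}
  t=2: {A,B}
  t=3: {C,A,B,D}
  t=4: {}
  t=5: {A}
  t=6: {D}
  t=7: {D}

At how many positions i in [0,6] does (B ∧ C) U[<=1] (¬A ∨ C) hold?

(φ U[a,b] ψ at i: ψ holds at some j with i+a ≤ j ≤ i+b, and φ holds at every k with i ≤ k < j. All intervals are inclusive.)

Evaluate at each i in [0,6]:
  i=0: ✓ (rhs at j=0)
  i=1: ✓ (rhs at j=1)
  i=2: ✗ (lhs fails at k=2 before rhs at j=3)
  i=3: ✓ (rhs at j=3)
  i=4: ✓ (rhs at j=4)
  i=5: ✗ (lhs fails at k=5 before rhs at j=6)
  i=6: ✓ (rhs at j=6)
Positions where it holds: {0, 1, 3, 4, 6} → 5.

5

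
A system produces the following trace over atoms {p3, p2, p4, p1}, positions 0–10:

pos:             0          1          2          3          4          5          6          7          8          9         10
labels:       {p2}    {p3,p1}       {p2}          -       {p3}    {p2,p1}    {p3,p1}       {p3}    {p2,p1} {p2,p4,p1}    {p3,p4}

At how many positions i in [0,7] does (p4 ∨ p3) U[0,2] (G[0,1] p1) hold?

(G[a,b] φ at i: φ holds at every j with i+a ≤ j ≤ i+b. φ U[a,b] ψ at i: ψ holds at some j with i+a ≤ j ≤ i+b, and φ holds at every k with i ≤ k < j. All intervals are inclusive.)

Evaluate at each i in [0,7]:
  i=0: ✗ (no rhs in [0,2])
  i=1: ✗ (no rhs in [1,3])
  i=2: ✗ (no rhs in [2,4])
  i=3: ✗ (lhs fails at k=3 before rhs at j=5)
  i=4: ✓ (rhs at j=5; lhs holds on [4,4])
  i=5: ✓ (rhs at j=5)
  i=6: ✓ (rhs at j=8; lhs holds on [6,7])
  i=7: ✓ (rhs at j=8; lhs holds on [7,7])
Positions where it holds: {4, 5, 6, 7} → 4.

4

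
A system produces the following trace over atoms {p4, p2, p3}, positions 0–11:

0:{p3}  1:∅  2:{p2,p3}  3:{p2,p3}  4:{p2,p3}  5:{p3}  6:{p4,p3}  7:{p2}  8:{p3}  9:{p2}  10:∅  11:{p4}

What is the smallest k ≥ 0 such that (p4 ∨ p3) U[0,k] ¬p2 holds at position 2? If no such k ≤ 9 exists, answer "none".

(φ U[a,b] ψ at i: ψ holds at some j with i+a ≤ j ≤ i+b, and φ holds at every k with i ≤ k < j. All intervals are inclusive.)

Need earliest j ≥ 2 with ¬p2, and (p4 ∨ p3) at every k in [2,j-1].
  j=2: rhs fails.
  j=3: rhs fails.
  j=4: rhs fails.
  j=5: rhs holds; lhs holds on [2,4]. k = 3.

3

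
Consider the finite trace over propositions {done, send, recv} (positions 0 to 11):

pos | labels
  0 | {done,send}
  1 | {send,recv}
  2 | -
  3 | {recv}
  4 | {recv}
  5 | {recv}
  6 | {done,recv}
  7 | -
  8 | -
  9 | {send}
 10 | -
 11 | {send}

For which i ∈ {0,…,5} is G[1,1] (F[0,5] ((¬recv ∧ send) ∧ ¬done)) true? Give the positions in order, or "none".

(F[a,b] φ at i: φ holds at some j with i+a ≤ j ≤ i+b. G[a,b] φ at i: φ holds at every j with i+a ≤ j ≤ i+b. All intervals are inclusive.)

Evaluate at each i in [0,5]:
  i=0: ✗ (fails at j=1)
  i=1: ✗ (fails at j=2)
  i=2: ✗ (fails at j=3)
  i=3: ✓ (all of [4,4])
  i=4: ✓ (all of [5,5])
  i=5: ✓ (all of [6,6])

3, 4, 5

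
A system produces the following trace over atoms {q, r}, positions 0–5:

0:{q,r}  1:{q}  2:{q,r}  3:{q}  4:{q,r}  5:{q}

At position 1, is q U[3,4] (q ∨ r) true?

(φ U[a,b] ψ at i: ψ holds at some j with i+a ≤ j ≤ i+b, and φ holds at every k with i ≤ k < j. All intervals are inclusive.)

Yes

Need some j in [4,5] with (q ∨ r), and q at every k in [1,j-1].
  j=4: (q ∨ r) holds; q holds at every k in [1,3] → satisfied.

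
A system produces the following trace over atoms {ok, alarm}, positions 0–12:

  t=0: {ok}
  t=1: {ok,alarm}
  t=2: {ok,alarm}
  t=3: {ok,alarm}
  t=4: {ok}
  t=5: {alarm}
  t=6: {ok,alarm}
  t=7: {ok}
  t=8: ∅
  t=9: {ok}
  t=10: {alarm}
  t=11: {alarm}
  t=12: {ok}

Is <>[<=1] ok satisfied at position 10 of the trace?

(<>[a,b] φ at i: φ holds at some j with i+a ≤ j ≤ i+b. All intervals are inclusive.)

Check ok at each j in [10,11]:
  j=10: false
  j=11: false
No position in the window satisfies it → formula fails.

Does not hold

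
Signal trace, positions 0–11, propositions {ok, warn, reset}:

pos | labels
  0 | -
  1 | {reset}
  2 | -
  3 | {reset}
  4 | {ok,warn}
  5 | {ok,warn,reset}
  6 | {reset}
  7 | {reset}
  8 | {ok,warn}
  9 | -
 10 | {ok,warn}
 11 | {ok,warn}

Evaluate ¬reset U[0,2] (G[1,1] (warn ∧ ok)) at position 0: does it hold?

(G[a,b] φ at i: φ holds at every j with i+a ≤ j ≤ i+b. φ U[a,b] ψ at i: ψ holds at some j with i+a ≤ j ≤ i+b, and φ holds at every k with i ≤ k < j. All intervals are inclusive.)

Need some j in [0,2] with G[1,1] (warn ∧ ok), and ¬reset at every k in [0,j-1].
  j=0: G[1,1] (warn ∧ ok) — fails at 1.
  j=1: G[1,1] (warn ∧ ok) — fails at 2.
  j=2: G[1,1] (warn ∧ ok) — fails at 3.
No j in the window works → until fails.

No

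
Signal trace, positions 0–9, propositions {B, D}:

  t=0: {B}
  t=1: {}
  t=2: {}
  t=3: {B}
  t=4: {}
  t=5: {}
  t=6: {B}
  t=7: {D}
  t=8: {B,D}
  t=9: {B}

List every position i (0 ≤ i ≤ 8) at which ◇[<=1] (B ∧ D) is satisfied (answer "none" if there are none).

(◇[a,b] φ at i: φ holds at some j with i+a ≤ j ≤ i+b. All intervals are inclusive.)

7, 8

Evaluate at each i in [0,8]:
  i=0: ✗ (none in [0,1])
  i=1: ✗ (none in [1,2])
  i=2: ✗ (none in [2,3])
  i=3: ✗ (none in [3,4])
  i=4: ✗ (none in [4,5])
  i=5: ✗ (none in [5,6])
  i=6: ✗ (none in [6,7])
  i=7: ✓ (witness j=8)
  i=8: ✓ (witness j=8)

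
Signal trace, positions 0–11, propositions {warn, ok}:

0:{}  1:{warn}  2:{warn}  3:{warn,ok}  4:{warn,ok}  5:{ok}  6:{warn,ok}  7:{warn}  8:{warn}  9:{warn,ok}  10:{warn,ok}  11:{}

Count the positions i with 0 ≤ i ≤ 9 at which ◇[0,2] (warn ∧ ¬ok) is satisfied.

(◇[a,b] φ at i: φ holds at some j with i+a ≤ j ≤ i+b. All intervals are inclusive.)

Evaluate at each i in [0,9]:
  i=0: ✓ (witness j=1)
  i=1: ✓ (witness j=1)
  i=2: ✓ (witness j=2)
  i=3: ✗ (none in [3,5])
  i=4: ✗ (none in [4,6])
  i=5: ✓ (witness j=7)
  i=6: ✓ (witness j=7)
  i=7: ✓ (witness j=7)
  i=8: ✓ (witness j=8)
  i=9: ✗ (none in [9,11])
Positions where it holds: {0, 1, 2, 5, 6, 7, 8} → 7.

7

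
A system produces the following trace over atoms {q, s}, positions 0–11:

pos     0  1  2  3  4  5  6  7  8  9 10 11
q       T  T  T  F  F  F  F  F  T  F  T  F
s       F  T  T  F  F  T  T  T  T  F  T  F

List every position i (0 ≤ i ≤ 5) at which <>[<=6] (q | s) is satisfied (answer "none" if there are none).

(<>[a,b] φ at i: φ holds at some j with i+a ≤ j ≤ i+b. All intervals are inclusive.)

Evaluate at each i in [0,5]:
  i=0: ✓ (witness j=0)
  i=1: ✓ (witness j=1)
  i=2: ✓ (witness j=2)
  i=3: ✓ (witness j=5)
  i=4: ✓ (witness j=5)
  i=5: ✓ (witness j=5)

0, 1, 2, 3, 4, 5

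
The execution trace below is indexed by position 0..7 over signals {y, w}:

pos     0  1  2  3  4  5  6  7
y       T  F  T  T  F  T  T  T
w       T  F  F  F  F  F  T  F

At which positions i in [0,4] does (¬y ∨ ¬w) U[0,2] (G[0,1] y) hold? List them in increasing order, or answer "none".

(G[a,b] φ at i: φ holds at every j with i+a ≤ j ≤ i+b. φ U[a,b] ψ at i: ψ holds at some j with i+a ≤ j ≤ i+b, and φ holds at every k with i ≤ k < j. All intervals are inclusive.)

1, 2, 3, 4

Evaluate at each i in [0,4]:
  i=0: ✗ (lhs fails at k=0 before rhs at j=2)
  i=1: ✓ (rhs at j=2; lhs holds on [1,1])
  i=2: ✓ (rhs at j=2)
  i=3: ✓ (rhs at j=5; lhs holds on [3,4])
  i=4: ✓ (rhs at j=5; lhs holds on [4,4])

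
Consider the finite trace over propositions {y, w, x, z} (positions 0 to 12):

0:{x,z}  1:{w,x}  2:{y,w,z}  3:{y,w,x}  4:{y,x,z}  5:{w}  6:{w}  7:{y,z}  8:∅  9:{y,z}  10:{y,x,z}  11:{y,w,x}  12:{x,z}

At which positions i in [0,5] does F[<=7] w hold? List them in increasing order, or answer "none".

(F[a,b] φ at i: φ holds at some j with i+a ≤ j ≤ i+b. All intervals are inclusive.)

0, 1, 2, 3, 4, 5

Evaluate at each i in [0,5]:
  i=0: ✓ (witness j=1)
  i=1: ✓ (witness j=1)
  i=2: ✓ (witness j=2)
  i=3: ✓ (witness j=3)
  i=4: ✓ (witness j=5)
  i=5: ✓ (witness j=5)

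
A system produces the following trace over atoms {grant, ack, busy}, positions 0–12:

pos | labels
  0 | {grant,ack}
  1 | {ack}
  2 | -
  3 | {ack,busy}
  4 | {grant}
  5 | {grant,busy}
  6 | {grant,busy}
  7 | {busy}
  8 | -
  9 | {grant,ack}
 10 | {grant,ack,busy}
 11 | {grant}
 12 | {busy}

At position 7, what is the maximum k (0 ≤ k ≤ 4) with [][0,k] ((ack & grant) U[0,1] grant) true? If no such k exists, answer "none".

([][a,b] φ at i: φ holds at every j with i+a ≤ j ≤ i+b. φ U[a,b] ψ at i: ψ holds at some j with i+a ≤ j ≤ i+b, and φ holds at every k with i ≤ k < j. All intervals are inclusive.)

((ack & grant) U[0,1] grant) must hold from j=7 onward; find where it first fails.
  j=7: fails → no k works.

none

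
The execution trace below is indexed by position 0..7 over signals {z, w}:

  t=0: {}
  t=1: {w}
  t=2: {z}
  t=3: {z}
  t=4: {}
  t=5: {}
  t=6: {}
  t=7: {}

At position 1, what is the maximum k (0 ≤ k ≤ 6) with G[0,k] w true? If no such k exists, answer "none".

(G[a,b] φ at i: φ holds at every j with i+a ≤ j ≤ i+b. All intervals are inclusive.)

0

w must hold from j=1 onward; find where it first fails.
  j=1: holds
  j=2: fails
Holds on [1,1], so largest k = 0.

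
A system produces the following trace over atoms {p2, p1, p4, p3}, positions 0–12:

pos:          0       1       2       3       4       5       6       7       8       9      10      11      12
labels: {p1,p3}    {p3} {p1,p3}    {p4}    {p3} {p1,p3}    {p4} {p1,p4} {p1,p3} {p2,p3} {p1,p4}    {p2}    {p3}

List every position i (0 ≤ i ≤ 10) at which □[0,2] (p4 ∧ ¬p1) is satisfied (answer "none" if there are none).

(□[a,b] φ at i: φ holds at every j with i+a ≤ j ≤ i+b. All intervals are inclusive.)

none

Evaluate at each i in [0,10]:
  i=0: ✗ (fails at j=0)
  i=1: ✗ (fails at j=1)
  i=2: ✗ (fails at j=2)
  i=3: ✗ (fails at j=4)
  i=4: ✗ (fails at j=4)
  i=5: ✗ (fails at j=5)
  i=6: ✗ (fails at j=7)
  i=7: ✗ (fails at j=7)
  i=8: ✗ (fails at j=8)
  i=9: ✗ (fails at j=9)
  i=10: ✗ (fails at j=10)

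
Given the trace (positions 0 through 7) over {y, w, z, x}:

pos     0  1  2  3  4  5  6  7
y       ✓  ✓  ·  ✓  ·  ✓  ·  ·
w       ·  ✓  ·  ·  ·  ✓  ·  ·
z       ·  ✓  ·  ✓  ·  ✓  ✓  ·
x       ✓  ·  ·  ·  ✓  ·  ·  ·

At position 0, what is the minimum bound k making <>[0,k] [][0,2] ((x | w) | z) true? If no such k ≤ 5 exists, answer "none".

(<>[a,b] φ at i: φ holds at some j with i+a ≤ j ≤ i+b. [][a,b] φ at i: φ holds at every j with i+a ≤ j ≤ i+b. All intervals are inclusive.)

3

Scan j = 0,1,… for [][0,2] ((x | w) | z):
  j=0: fails
  j=1: fails
  j=2: fails
  j=3: holds
First hit at j=3, so smallest k = 3-0 = 3.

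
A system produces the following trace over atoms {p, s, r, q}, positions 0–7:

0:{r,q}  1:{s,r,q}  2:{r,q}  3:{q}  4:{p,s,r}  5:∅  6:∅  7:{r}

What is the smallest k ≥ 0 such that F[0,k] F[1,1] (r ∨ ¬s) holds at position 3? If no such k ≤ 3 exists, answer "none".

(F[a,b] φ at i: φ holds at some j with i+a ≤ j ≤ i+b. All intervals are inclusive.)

Scan j = 3,4,… for F[1,1] (r ∨ ¬s):
  j=3: holds
First hit at j=3, so smallest k = 3-3 = 0.

0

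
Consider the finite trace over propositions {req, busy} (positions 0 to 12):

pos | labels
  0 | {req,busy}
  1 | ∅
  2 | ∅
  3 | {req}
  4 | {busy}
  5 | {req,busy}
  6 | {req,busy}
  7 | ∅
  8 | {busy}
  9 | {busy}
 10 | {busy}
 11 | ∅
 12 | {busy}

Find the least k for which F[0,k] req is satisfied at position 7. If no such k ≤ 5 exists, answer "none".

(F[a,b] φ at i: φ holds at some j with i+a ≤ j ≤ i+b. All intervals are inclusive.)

none

Scan j = 7,8,… for req:
  j=7: fails
  j=8: fails
  j=9: fails
  j=10: fails
  j=11: fails
  j=12: fails
No j in [7,12] satisfies it → none.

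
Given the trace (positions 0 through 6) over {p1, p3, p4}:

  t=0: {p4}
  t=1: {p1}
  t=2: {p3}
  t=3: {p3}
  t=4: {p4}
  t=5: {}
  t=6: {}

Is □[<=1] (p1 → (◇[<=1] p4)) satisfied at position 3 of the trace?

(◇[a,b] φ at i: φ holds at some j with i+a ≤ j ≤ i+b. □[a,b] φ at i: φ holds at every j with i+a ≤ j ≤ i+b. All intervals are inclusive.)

Yes

Check (p1 → (◇[<=1] p4)) at every j in [3,4]:
  j=3: antecedent false → ✓
  j=4: antecedent false → ✓
All positions satisfy it → formula holds.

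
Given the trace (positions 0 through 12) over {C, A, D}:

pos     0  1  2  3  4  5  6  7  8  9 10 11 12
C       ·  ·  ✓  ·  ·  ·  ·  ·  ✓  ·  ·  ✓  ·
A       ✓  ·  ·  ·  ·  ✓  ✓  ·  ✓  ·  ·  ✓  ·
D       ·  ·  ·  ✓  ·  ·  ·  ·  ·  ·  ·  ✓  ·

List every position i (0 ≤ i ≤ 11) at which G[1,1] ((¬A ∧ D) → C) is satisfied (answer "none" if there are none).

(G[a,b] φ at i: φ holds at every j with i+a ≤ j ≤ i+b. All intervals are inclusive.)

0, 1, 3, 4, 5, 6, 7, 8, 9, 10, 11

Evaluate at each i in [0,11]:
  i=0: ✓ (all of [1,1])
  i=1: ✓ (all of [2,2])
  i=2: ✗ (fails at j=3)
  i=3: ✓ (all of [4,4])
  i=4: ✓ (all of [5,5])
  i=5: ✓ (all of [6,6])
  i=6: ✓ (all of [7,7])
  i=7: ✓ (all of [8,8])
  i=8: ✓ (all of [9,9])
  i=9: ✓ (all of [10,10])
  i=10: ✓ (all of [11,11])
  i=11: ✓ (all of [12,12])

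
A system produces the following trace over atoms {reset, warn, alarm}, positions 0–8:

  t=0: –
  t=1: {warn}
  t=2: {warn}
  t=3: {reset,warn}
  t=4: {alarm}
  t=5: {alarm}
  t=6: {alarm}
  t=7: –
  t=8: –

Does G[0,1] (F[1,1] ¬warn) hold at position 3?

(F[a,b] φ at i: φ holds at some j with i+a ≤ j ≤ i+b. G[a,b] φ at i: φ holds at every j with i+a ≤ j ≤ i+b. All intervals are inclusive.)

Check F[1,1] ¬warn at every j in [3,4]:
  j=3: holds (witness at 4)
  j=4: holds (witness at 5)
All positions satisfy it → formula holds.

Yes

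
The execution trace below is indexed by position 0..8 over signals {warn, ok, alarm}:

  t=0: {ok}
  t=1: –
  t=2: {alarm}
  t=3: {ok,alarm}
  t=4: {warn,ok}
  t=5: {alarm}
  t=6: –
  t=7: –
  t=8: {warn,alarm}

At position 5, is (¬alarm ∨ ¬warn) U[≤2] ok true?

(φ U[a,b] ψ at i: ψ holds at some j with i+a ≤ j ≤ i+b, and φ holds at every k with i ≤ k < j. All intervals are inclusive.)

False

Need some j in [5,7] with ok, and (¬alarm ∨ ¬warn) at every k in [5,j-1].
  j=5: ok false.
  j=6: ok false.
  j=7: ok false.
No j in the window works → until fails.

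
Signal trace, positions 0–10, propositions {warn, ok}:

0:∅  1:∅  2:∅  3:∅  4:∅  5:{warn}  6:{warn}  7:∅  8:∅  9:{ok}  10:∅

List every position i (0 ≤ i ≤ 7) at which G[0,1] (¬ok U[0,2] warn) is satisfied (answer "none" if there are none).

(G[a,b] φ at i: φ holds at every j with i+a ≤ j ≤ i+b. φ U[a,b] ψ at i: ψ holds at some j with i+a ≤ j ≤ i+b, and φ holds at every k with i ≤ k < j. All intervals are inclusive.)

3, 4, 5

Evaluate at each i in [0,7]:
  i=0: ✗ (fails at j=0)
  i=1: ✗ (fails at j=1)
  i=2: ✗ (fails at j=2)
  i=3: ✓ (all of [3,4])
  i=4: ✓ (all of [4,5])
  i=5: ✓ (all of [5,6])
  i=6: ✗ (fails at j=7)
  i=7: ✗ (fails at j=7)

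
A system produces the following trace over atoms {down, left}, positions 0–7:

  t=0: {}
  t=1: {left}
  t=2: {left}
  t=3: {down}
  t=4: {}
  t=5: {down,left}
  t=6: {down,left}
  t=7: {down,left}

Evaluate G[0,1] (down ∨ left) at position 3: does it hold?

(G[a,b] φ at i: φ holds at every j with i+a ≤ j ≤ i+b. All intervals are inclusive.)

Check (down ∨ left) at every j in [3,4]:
  j=3: true
  j=4: false
Fails at j=4 → formula fails.

No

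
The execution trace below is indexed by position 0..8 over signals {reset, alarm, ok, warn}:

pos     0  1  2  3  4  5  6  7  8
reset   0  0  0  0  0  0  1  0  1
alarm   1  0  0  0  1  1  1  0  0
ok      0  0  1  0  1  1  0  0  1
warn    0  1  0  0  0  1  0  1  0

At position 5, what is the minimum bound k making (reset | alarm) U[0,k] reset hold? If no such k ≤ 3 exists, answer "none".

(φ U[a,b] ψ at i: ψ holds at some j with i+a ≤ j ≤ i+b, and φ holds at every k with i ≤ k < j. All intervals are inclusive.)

Need earliest j ≥ 5 with reset, and (reset | alarm) at every k in [5,j-1].
  j=5: rhs fails.
  j=6: rhs holds; lhs holds on [5,5]. k = 1.

1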